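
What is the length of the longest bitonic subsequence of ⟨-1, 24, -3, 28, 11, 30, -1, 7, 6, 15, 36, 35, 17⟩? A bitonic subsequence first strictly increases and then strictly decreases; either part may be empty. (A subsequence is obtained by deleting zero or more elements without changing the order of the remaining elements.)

7

One longest bitonic subsequence is -1, 24, 28, 30, 36, 35, 17 (positions 1,2,4,6,11,12,13): it rises to 36 then falls. Length 7 is optimal.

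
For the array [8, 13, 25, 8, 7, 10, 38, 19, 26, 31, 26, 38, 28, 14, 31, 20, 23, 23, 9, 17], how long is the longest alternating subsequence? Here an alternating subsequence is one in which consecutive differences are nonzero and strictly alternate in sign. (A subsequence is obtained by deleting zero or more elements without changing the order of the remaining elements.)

A longest alternating subsequence is 8, 13, 8, 38, 19, 31, 26, 38, 28, 31, 20, 23, 9, 17 (positions 1,2,4,7,8,10,11,12,13,15,16,17,19,20); its 13 consecutive differences strictly alternate in sign, and length 14 is optimal.

14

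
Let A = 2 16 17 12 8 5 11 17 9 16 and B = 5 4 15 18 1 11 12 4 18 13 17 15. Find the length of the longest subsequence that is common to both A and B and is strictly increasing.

3

A longest common strictly increasing subsequence is 5, 11, 17 (length 3); it appears in order in both A and B, and no longer such subsequence exists.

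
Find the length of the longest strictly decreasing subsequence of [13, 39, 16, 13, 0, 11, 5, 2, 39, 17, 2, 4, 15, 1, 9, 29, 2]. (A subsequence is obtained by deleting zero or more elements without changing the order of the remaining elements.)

7

Scanning left to right, the best length ending at each element is: 13→1, 39→1, 16→2, 13→3, 0→4, 11→4, 5→5, 2→6, 39→1, 17→2, 2→6, 4→6, 15→3, 1→7, 9→5, 29→2, 2→7.
So the longest decreasing subsequence has length 7, e.g. 39, 16, 13, 11, 5, 2, 1.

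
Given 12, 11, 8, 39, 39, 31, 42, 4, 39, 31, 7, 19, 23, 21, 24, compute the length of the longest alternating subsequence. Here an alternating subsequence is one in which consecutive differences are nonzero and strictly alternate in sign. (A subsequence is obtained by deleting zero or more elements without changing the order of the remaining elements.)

A longest alternating subsequence is 12, 11, 39, 31, 42, 4, 39, 7, 23, 21, 24 (positions 1,2,4,6,7,8,9,11,13,14,15); its 10 consecutive differences strictly alternate in sign, and length 11 is optimal.

11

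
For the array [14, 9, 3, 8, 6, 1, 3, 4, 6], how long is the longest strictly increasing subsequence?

4

Let dp[i] be the longest increasing subsequence ending at position i. Then dp = [1, 1, 1, 2, 2, 1, 2, 3, 4].
The maximum is 4; one witness is 1, 3, 4, 6 at positions 6,7,8,9.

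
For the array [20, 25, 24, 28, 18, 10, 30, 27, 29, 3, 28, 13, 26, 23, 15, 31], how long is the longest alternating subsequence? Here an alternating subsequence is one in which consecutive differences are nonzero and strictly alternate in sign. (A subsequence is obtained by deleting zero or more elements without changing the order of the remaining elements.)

14

Track the best alternating length ending on an up-step vs a down-step at each position: up/down = 1/1, 2/1, 2/3, 4/1, 1/5, 1/5, 6/1, 6/7, 8/7, 1/9, 10/9, 10/11, 12/11, 12/13, 12/13, 14/1.
The maximum over both is 14; one such subsequence is 20, 25, 24, 28, 18, 30, 27, 29, 3, 28, 13, 26, 23, 31.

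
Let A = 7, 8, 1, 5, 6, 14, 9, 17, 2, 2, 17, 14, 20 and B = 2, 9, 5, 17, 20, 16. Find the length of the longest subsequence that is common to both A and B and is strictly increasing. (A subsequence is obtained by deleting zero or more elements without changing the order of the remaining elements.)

For each value that appears in both, track the longest common increasing run ending there.
The best achievable length is 3; one witness is 9, 17, 20 (A-positions 7,8,13, B-positions 2,4,5).

3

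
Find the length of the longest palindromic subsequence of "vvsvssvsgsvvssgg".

One longest palindromic subsequence is vvsvssvsvv (positions 1,2,3,4,5,6,7,10,11,12); it reads the same forward and backward, and the interval DP gives dp[1][16] = 10.

10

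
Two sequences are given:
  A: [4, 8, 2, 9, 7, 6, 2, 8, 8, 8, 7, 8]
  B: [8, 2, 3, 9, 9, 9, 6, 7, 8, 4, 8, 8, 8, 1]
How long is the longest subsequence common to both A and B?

Backtracking the LCS table gives one alignment: 8 (A2,B1) → 2 (A3,B2) → 9 (A4,B6) → 7 (A5,B8) → 8 (A8,B9) → 8 (A9,B11) → 8 (A10,B12) → 8 (A12,B13).
So the longest common subsequence has length 8.

8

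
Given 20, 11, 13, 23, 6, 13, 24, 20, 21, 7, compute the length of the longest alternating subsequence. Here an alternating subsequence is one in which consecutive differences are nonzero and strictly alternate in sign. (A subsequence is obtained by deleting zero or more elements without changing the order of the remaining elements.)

8

Track the best alternating length ending on an up-step vs a down-step at each position: up/down = 1/1, 1/2, 3/2, 3/1, 1/4, 5/4, 5/1, 5/6, 7/6, 5/8.
The maximum over both is 8; one such subsequence is 20, 11, 13, 6, 24, 20, 21, 7.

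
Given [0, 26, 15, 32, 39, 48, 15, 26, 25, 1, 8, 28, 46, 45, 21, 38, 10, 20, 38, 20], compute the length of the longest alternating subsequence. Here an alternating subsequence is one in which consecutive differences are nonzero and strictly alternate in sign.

13

Track the best alternating length ending on an up-step vs a down-step at each position: up/down = 1/1, 2/1, 2/3, 4/1, 4/1, 4/1, 2/5, 6/5, 6/7, 2/7, 8/7, 8/5, 8/5, 8/9, 8/9, 10/9, 8/11, 12/11, 12/9, 12/13.
The maximum over both is 13; one such subsequence is 0, 26, 15, 32, 15, 26, 25, 28, 21, 38, 10, 38, 20.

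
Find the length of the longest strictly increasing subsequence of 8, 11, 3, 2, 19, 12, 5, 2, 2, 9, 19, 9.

4

Let dp[i] be the longest increasing subsequence ending at position i. Then dp = [1, 2, 1, 1, 3, 3, 2, 1, 1, 3, 4, 3].
The maximum is 4; one witness is 8, 11, 12, 19 at positions 1,2,6,11.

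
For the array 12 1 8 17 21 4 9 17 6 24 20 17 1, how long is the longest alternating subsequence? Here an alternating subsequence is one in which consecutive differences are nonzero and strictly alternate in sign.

8

A longest alternating subsequence is 12, 1, 8, 4, 9, 6, 24, 20 (positions 1,2,3,6,7,9,10,11); its 7 consecutive differences strictly alternate in sign, and length 8 is optimal.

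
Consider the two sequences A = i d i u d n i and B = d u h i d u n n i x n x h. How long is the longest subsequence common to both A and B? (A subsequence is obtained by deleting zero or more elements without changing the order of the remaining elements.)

A longest common subsequence is iduni (length 5); the LCS DP confirms no longer common subsequence exists.

5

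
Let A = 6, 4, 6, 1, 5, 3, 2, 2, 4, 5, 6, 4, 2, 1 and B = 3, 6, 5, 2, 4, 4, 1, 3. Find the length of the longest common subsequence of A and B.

6

A longest common subsequence is 6, 5, 2, 4, 4, 1 (length 6); the LCS DP confirms no longer common subsequence exists.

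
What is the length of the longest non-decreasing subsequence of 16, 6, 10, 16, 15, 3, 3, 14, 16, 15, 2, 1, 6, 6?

4

One longest non-decreasing subsequence is 6, 10, 16, 16 (positions 2,3,4,9), of length 4; no longer one exists.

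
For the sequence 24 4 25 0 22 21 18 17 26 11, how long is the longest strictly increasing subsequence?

3

Let dp[i] be the longest increasing subsequence ending at position i. Then dp = [1, 1, 2, 1, 2, 2, 2, 2, 3, 2].
The maximum is 3; one witness is 24, 25, 26 at positions 1,3,9.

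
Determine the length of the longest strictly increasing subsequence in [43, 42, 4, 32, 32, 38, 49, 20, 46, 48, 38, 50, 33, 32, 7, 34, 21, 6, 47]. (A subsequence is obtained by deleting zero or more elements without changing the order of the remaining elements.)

One longest increasing subsequence is 4, 32, 38, 46, 48, 50 (positions 3,4,6,9,10,12), of length 6; no longer one exists.

6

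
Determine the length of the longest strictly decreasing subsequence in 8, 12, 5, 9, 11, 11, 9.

Scanning left to right, the best length ending at each element is: 8→1, 12→1, 5→2, 9→2, 11→2, 11→2, 9→3.
So the longest decreasing subsequence has length 3, e.g. 12, 11, 9.

3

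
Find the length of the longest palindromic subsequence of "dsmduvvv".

One longest palindromic subsequence is vvv (positions 6,7,8); it reads the same forward and backward, and the interval DP gives dp[1][8] = 3.

3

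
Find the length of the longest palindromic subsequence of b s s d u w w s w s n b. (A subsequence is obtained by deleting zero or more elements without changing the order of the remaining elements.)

One longest palindromic subsequence is bsswwssb (positions 1,2,3,6,7,8,10,12); it reads the same forward and backward, and the interval DP gives dp[1][12] = 8.

8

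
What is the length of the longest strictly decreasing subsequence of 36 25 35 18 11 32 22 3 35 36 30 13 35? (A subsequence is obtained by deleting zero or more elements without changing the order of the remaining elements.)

5

Let dp[i] be the longest decreasing subsequence ending at position i. Then dp = [1, 2, 2, 3, 4, 3, 4, 5, 2, 1, 4, 5, 2].
The maximum is 5; one witness is 36, 25, 18, 11, 3 at positions 1,2,4,5,8.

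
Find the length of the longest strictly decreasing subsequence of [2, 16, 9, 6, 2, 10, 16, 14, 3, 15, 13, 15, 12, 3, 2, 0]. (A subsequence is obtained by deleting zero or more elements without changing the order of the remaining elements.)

One longest decreasing subsequence is 16, 14, 13, 12, 3, 2, 0 (positions 2,8,11,13,14,15,16), of length 7; no longer one exists.

7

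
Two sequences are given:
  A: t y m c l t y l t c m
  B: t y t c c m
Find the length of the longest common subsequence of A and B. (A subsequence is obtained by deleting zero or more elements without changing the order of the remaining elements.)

Backtracking the LCS table gives one alignment: t (A1,B1) → y (A2,B2) → c (A4,B4) → c (A10,B5) → m (A11,B6).
So the longest common subsequence has length 5.

5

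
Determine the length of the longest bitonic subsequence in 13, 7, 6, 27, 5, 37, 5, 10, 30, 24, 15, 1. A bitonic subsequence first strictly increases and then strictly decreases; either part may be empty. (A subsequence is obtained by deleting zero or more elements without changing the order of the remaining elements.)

7

Let inc[i] be the LIS ending at i and dec[i] the longest strictly decreasing subsequence starting at i. inc = [1, 1, 1, 2, 1, 3, 1, 2, 3, 3, 3, 1], dec = [5, 4, 3, 4, 2, 5, 2, 2, 4, 3, 2, 1].
max_i inc[i]+dec[i]−1 = 7, with one witness 13, 27, 37, 30, 24, 15, 1.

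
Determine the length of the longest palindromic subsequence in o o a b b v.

2

One longest palindromic subsequence is bb (positions 4,5); it reads the same forward and backward, and the interval DP gives dp[1][6] = 2.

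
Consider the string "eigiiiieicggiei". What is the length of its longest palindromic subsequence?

11

One longest palindromic subsequence is eigiiiiigie (positions 1,2,3,4,5,6,7,9,12,13,14); it reads the same forward and backward, and the interval DP gives dp[1][15] = 11.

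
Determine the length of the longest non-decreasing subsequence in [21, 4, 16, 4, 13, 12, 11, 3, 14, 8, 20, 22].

6

Scanning left to right, the best length ending at each element is: 21→1, 4→1, 16→2, 4→2, 13→3, 12→3, 11→3, 3→1, 14→4, 8→3, 20→5, 22→6.
So the longest non-decreasing subsequence has length 6, e.g. 4, 4, 13, 14, 20, 22.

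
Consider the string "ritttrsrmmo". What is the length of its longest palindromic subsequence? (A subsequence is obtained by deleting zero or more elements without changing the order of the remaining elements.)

Using dp[i][j] = 2 + dp[i+1][j−1] if the ends match, else max(dp[i+1][j], dp[i][j−1]):
dp[1][11] = 5. A witness is rtttr at positions 1,3,4,5,8.

5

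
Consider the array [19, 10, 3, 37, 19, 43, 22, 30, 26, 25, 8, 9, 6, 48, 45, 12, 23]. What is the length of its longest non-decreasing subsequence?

5

Let dp[i] be the longest non-decreasing subsequence ending at position i. Then dp = [1, 1, 1, 2, 2, 3, 3, 4, 4, 4, 2, 3, 2, 5, 5, 4, 5].
The maximum is 5; one witness is 19, 19, 22, 30, 48 at positions 1,5,7,8,14.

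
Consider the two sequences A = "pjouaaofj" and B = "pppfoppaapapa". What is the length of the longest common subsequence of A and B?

4

A longest common subsequence is poaa (length 4); the LCS DP confirms no longer common subsequence exists.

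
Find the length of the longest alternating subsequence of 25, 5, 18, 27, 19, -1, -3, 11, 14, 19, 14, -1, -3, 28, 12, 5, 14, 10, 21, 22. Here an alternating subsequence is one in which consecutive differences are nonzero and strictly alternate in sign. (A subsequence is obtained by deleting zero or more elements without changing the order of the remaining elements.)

A longest alternating subsequence is 25, 5, 18, -1, 19, 14, 28, 12, 14, 10, 21 (positions 1,2,3,6,10,11,14,15,17,18,19); its 10 consecutive differences strictly alternate in sign, and length 11 is optimal.

11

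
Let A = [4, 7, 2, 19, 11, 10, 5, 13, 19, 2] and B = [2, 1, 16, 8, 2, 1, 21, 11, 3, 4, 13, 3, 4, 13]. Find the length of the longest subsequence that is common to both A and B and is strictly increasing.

3

A longest common strictly increasing subsequence is 2, 11, 13 (length 3); it appears in order in both A and B, and no longer such subsequence exists.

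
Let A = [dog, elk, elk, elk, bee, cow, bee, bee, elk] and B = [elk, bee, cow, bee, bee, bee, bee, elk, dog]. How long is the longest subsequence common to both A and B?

6

A longest common subsequence is elk, bee, cow, bee, bee, elk (length 6); the LCS DP confirms no longer common subsequence exists.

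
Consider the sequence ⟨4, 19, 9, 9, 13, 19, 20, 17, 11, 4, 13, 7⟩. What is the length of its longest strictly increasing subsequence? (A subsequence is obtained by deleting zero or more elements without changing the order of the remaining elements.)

Let dp[i] be the longest increasing subsequence ending at position i. Then dp = [1, 2, 2, 2, 3, 4, 5, 4, 3, 1, 4, 2].
The maximum is 5; one witness is 4, 9, 13, 19, 20 at positions 1,3,5,6,7.

5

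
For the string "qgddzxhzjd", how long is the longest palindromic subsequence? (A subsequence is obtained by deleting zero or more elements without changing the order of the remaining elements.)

One longest palindromic subsequence is dzhzd (positions 3,5,7,8,10); it reads the same forward and backward, and the interval DP gives dp[1][10] = 5.

5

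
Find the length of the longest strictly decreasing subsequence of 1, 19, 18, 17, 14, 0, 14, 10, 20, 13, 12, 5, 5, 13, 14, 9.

7

Let dp[i] be the longest decreasing subsequence ending at position i. Then dp = [1, 1, 2, 3, 4, 5, 4, 5, 1, 5, 6, 7, 7, 5, 4, 7].
The maximum is 7; one witness is 19, 18, 17, 14, 13, 12, 5 at positions 2,3,4,5,10,11,12.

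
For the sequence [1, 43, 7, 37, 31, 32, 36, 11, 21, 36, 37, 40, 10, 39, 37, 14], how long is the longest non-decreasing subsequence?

8

Let dp[i] be the longest non-decreasing subsequence ending at position i. Then dp = [1, 2, 2, 3, 3, 4, 5, 3, 4, 6, 7, 8, 3, 8, 8, 4].
The maximum is 8; one witness is 1, 7, 31, 32, 36, 36, 37, 40 at positions 1,3,5,6,7,10,11,12.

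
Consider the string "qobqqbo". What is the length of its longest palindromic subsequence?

One longest palindromic subsequence is obqqbo (positions 2,3,4,5,6,7); it reads the same forward and backward, and the interval DP gives dp[1][7] = 6.

6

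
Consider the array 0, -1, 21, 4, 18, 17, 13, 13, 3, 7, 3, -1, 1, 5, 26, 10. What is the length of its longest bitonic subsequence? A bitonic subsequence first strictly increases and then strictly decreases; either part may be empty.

8

Let inc[i] be the LIS ending at i and dec[i] the longest strictly decreasing subsequence starting at i. inc = [1, 1, 2, 2, 3, 3, 3, 3, 2, 3, 2, 1, 2, 3, 4, 4], dec = [2, 1, 7, 3, 6, 5, 4, 4, 2, 3, 2, 1, 1, 1, 2, 1].
max_i inc[i]+dec[i]−1 = 8, with one witness 0, 21, 18, 17, 13, 7, 3, 1.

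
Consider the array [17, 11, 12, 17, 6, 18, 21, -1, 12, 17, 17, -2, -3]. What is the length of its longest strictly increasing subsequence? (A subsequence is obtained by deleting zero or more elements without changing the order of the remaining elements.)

5

Scanning left to right, the best length ending at each element is: 17→1, 11→1, 12→2, 17→3, 6→1, 18→4, 21→5, -1→1, 12→2, 17→3, 17→3, -2→1, -3→1.
So the longest increasing subsequence has length 5, e.g. 11, 12, 17, 18, 21.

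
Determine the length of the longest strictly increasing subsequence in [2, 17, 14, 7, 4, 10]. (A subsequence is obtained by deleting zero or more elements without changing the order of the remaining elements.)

3

Scanning left to right, the best length ending at each element is: 2→1, 17→2, 14→2, 7→2, 4→2, 10→3.
So the longest increasing subsequence has length 3, e.g. 2, 7, 10.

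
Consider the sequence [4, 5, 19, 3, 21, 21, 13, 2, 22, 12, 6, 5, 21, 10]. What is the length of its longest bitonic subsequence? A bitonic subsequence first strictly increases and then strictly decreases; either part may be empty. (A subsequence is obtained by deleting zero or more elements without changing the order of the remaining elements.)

8

Let inc[i] be the LIS ending at i and dec[i] the longest strictly decreasing subsequence starting at i. inc = [1, 2, 3, 1, 4, 4, 3, 1, 5, 3, 3, 2, 4, 4], dec = [3, 3, 5, 2, 5, 5, 4, 1, 4, 3, 2, 1, 2, 1].
max_i inc[i]+dec[i]−1 = 8, with one witness 4, 5, 19, 21, 13, 12, 6, 5.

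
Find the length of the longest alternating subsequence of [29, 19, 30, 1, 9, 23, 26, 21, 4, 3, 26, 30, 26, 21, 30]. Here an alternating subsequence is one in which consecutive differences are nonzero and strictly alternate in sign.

9

Track the best alternating length ending on an up-step vs a down-step at each position: up/down = 1/1, 1/2, 3/1, 1/4, 5/4, 5/4, 5/4, 5/6, 5/6, 5/6, 7/4, 7/1, 7/8, 7/8, 9/1.
The maximum over both is 9; one such subsequence is 29, 19, 30, 1, 23, 21, 30, 26, 30.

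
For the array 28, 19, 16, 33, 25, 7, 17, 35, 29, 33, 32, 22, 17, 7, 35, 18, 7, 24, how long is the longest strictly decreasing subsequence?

6

Scanning left to right, the best length ending at each element is: 28→1, 19→2, 16→3, 33→1, 25→2, 7→4, 17→3, 35→1, 29→2, 33→2, 32→3, 22→4, 17→5, 7→6, 35→1, 18→5, 7→6, 24→4.
So the longest decreasing subsequence has length 6, e.g. 35, 33, 32, 22, 17, 7.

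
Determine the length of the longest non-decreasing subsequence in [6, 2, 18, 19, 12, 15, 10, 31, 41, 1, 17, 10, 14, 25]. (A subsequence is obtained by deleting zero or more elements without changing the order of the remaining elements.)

5

One longest non-decreasing subsequence is 6, 18, 19, 31, 41 (positions 1,3,4,8,9), of length 5; no longer one exists.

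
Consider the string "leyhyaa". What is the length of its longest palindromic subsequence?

3

One longest palindromic subsequence is yhy (positions 3,4,5); it reads the same forward and backward, and the interval DP gives dp[1][7] = 3.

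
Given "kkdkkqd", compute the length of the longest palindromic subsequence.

5

One longest palindromic subsequence is kkdkk (positions 1,2,3,4,5); it reads the same forward and backward, and the interval DP gives dp[1][7] = 5.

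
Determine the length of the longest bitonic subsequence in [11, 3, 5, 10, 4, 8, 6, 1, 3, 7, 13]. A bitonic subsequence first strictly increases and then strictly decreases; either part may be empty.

6

One longest bitonic subsequence is 3, 5, 10, 8, 6, 3 (positions 2,3,4,6,7,9): it rises to 10 then falls. Length 6 is optimal.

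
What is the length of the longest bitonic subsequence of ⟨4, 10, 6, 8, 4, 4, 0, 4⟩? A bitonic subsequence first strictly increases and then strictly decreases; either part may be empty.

One longest bitonic subsequence is 4, 10, 8, 4, 0 (positions 1,2,4,6,7): it rises to 10 then falls. Length 5 is optimal.

5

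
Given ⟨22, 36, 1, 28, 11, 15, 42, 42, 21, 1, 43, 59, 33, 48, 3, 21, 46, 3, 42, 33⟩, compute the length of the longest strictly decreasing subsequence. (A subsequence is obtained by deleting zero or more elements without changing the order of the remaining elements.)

Let dp[i] be the longest decreasing subsequence ending at position i. Then dp = [1, 1, 2, 2, 3, 3, 1, 1, 3, 4, 1, 1, 2, 2, 4, 3, 3, 4, 4, 5].
The maximum is 5; one witness is 59, 48, 46, 42, 33 at positions 12,14,17,19,20.

5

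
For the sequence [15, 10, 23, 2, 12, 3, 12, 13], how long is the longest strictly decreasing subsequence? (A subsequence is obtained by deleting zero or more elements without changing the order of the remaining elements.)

Let dp[i] be the longest decreasing subsequence ending at position i. Then dp = [1, 2, 1, 3, 2, 3, 2, 2].
The maximum is 3; one witness is 15, 10, 2 at positions 1,2,4.

3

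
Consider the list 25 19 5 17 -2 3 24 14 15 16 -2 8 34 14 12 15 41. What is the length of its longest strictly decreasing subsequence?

Scanning left to right, the best length ending at each element is: 25→1, 19→2, 5→3, 17→3, -2→4, 3→4, 24→2, 14→4, 15→4, 16→4, -2→5, 8→5, 34→1, 14→5, 12→6, 15→5, 41→1.
So the longest decreasing subsequence has length 6, e.g. 25, 19, 17, 15, 14, 12.

6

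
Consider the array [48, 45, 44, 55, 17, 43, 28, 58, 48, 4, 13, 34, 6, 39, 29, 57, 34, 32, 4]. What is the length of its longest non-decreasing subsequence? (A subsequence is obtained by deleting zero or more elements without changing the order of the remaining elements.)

5

Let dp[i] be the longest non-decreasing subsequence ending at position i. Then dp = [1, 1, 1, 2, 1, 2, 2, 3, 3, 1, 2, 3, 2, 4, 3, 5, 4, 4, 2].
The maximum is 5; one witness is 17, 28, 34, 39, 57 at positions 5,7,12,14,16.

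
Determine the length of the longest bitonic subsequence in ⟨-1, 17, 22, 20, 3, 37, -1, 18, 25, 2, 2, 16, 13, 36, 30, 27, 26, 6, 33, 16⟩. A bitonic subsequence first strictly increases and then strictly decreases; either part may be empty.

9

Let inc[i] be the LIS ending at i and dec[i] the longest strictly decreasing subsequence starting at i. inc = [1, 2, 3, 3, 2, 4, 1, 3, 4, 2, 2, 3, 3, 5, 5, 5, 5, 3, 6, 4], dec = [1, 4, 6, 5, 2, 6, 1, 4, 4, 1, 1, 3, 2, 5, 4, 3, 2, 1, 2, 1].
max_i inc[i]+dec[i]−1 = 9, with one witness -1, 17, 22, 37, 36, 30, 27, 26, 16.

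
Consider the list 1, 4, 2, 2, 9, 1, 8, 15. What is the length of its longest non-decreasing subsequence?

Scanning left to right, the best length ending at each element is: 1→1, 4→2, 2→2, 2→3, 9→4, 1→2, 8→4, 15→5.
So the longest non-decreasing subsequence has length 5, e.g. 1, 2, 2, 9, 15.

5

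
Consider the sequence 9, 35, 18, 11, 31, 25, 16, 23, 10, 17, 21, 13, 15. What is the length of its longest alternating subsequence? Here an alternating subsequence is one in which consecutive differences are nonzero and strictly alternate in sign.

A longest alternating subsequence is 9, 35, 18, 31, 16, 23, 10, 17, 13, 15 (positions 1,2,3,5,7,8,9,10,12,13); its 9 consecutive differences strictly alternate in sign, and length 10 is optimal.

10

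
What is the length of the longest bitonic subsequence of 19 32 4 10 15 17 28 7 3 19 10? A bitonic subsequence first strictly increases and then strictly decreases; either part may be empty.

Let inc[i] be the LIS ending at i and dec[i] the longest strictly decreasing subsequence starting at i. inc = [1, 2, 1, 2, 3, 4, 5, 2, 1, 5, 3], dec = [4, 4, 2, 3, 3, 3, 3, 2, 1, 2, 1].
max_i inc[i]+dec[i]−1 = 7, with one witness 4, 10, 15, 17, 28, 19, 10.

7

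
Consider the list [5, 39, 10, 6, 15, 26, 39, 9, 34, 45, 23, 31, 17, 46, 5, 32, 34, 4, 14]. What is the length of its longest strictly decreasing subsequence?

6

One longest decreasing subsequence is 39, 26, 23, 17, 5, 4 (positions 2,6,11,13,15,18), of length 6; no longer one exists.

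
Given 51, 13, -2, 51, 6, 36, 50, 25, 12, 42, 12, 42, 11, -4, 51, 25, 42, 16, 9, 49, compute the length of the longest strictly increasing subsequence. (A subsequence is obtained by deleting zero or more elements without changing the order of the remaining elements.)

Scanning left to right, the best length ending at each element is: 51→1, 13→1, -2→1, 51→2, 6→2, 36→3, 50→4, 25→3, 12→3, 42→4, 12→3, 42→4, 11→3, -4→1, 51→5, 25→4, 42→5, 16→4, 9→3, 49→6.
So the longest increasing subsequence has length 6, e.g. -2, 6, 12, 25, 42, 49.

6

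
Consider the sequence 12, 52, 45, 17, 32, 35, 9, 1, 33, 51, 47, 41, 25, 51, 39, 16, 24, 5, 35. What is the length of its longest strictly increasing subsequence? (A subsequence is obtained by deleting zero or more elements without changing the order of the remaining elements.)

Let dp[i] be the longest increasing subsequence ending at position i. Then dp = [1, 2, 2, 2, 3, 4, 1, 1, 4, 5, 5, 5, 3, 6, 5, 2, 3, 2, 5].
The maximum is 6; one witness is 12, 17, 32, 35, 47, 51 at positions 1,4,5,6,11,14.

6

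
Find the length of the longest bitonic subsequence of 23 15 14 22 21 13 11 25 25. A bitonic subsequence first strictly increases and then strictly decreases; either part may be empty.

Let inc[i] be the LIS ending at i and dec[i] the longest strictly decreasing subsequence starting at i. inc = [1, 1, 1, 2, 2, 1, 1, 3, 3], dec = [5, 4, 3, 4, 3, 2, 1, 1, 1].
max_i inc[i]+dec[i]−1 = 5, with one witness 23, 22, 21, 13, 11.

5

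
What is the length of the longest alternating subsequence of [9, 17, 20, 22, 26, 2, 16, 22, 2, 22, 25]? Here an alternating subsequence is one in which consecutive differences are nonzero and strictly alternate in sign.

A longest alternating subsequence is 9, 17, 2, 16, 2, 22 (positions 1,2,6,7,9,10); its 5 consecutive differences strictly alternate in sign, and length 6 is optimal.

6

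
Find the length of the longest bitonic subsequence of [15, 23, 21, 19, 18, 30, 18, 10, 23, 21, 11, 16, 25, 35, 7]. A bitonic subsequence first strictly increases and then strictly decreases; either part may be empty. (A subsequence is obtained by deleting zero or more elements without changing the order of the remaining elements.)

Let inc[i] be the LIS ending at i and dec[i] the longest strictly decreasing subsequence starting at i. inc = [1, 2, 2, 2, 2, 3, 2, 1, 3, 3, 2, 3, 4, 5, 1], dec = [3, 6, 5, 4, 3, 5, 3, 2, 4, 3, 2, 2, 2, 2, 1].
max_i inc[i]+dec[i]−1 = 7, with one witness 15, 23, 21, 19, 18, 16, 7.

7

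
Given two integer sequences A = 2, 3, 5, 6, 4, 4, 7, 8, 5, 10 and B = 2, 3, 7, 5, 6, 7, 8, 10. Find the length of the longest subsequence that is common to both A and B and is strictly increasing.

For each value that appears in both, track the longest common increasing run ending there.
The best achievable length is 7; one witness is 2, 3, 5, 6, 7, 8, 10 (A-positions 1,2,3,4,7,8,10, B-positions 1,2,4,5,6,7,8).

7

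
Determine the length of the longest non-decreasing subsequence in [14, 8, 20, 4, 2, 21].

Let dp[i] be the longest non-decreasing subsequence ending at position i. Then dp = [1, 1, 2, 1, 1, 3].
The maximum is 3; one witness is 14, 20, 21 at positions 1,3,6.

3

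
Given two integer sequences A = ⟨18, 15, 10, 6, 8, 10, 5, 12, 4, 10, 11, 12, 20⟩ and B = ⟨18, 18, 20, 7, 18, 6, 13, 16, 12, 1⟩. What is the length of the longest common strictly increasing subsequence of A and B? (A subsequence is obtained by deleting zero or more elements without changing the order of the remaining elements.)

2

A longest common strictly increasing subsequence is 18, 20 (length 2); it appears in order in both A and B, and no longer such subsequence exists.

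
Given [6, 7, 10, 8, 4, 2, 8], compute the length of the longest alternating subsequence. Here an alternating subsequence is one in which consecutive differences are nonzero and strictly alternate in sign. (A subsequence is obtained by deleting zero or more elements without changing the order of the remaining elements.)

A longest alternating subsequence is 6, 7, 4, 8 (positions 1,2,5,7); its 3 consecutive differences strictly alternate in sign, and length 4 is optimal.

4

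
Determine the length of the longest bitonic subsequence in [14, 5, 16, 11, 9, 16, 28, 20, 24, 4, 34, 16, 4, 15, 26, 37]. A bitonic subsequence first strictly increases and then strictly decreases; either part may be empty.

Let inc[i] be the LIS ending at i and dec[i] the longest strictly decreasing subsequence starting at i. inc = [1, 1, 2, 2, 2, 3, 4, 4, 5, 1, 6, 3, 1, 3, 6, 7], dec = [4, 2, 4, 3, 2, 2, 4, 3, 3, 1, 3, 2, 1, 1, 1, 1].
max_i inc[i]+dec[i]−1 = 8, with one witness 5, 11, 16, 20, 24, 34, 16, 15.

8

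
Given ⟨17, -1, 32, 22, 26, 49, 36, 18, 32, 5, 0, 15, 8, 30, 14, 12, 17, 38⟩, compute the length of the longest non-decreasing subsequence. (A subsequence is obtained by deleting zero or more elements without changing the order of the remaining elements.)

6

Let dp[i] be the longest non-decreasing subsequence ending at position i. Then dp = [1, 1, 2, 2, 3, 4, 4, 2, 4, 2, 2, 3, 3, 4, 4, 4, 5, 6].
The maximum is 6; one witness is -1, 5, 8, 14, 17, 38 at positions 2,10,13,15,17,18.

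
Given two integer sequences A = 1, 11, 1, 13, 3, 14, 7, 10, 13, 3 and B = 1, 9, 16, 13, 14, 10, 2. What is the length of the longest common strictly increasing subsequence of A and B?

For each value that appears in both, track the longest common increasing run ending there.
The best achievable length is 3; one witness is 1, 13, 14 (A-positions 1,4,6, B-positions 1,4,5).

3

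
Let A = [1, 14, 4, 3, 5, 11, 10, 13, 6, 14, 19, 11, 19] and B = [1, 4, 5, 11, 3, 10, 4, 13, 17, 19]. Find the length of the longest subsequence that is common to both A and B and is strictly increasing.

6

For each value that appears in both, track the longest common increasing run ending there.
The best achievable length is 6; one witness is 1, 4, 5, 11, 13, 19 (A-positions 1,3,5,6,8,11, B-positions 1,2,3,4,8,10).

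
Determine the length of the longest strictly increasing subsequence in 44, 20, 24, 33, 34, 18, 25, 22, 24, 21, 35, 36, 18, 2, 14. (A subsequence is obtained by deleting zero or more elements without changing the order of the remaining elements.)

6

Let dp[i] be the longest increasing subsequence ending at position i. Then dp = [1, 1, 2, 3, 4, 1, 3, 2, 3, 2, 5, 6, 1, 1, 2].
The maximum is 6; one witness is 20, 24, 33, 34, 35, 36 at positions 2,3,4,5,11,12.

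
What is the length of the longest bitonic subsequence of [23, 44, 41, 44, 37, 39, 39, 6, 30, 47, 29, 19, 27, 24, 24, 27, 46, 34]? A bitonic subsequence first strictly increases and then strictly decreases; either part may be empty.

8

One longest bitonic subsequence is 23, 44, 41, 39, 30, 29, 27, 24 (positions 1,2,3,7,9,11,13,15): it rises to 44 then falls. Length 8 is optimal.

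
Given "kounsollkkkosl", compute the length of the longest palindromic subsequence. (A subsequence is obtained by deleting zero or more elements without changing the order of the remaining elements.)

One longest palindromic subsequence is sokkkos (positions 5,6,9,10,11,12,13); it reads the same forward and backward, and the interval DP gives dp[1][14] = 7.

7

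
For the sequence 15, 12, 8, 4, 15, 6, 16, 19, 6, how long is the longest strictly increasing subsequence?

Let dp[i] be the longest increasing subsequence ending at position i. Then dp = [1, 1, 1, 1, 2, 2, 3, 4, 2].
The maximum is 4; one witness is 12, 15, 16, 19 at positions 2,5,7,8.

4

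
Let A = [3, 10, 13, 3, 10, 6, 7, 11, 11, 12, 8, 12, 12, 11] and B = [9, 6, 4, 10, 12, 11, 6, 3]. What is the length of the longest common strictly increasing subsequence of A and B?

2

A longest common strictly increasing subsequence is 6, 12 (length 2); it appears in order in both A and B, and no longer such subsequence exists.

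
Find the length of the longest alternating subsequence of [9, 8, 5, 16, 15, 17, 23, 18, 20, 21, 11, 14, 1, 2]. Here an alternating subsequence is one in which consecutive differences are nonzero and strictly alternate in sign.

11

A longest alternating subsequence is 9, 8, 16, 15, 23, 18, 20, 11, 14, 1, 2 (positions 1,2,4,5,7,8,9,11,12,13,14); its 10 consecutive differences strictly alternate in sign, and length 11 is optimal.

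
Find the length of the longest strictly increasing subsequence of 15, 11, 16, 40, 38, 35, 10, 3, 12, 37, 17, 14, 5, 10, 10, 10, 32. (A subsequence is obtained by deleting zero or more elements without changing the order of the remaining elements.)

One longest increasing subsequence is 15, 16, 35, 37 (positions 1,3,6,10), of length 4; no longer one exists.

4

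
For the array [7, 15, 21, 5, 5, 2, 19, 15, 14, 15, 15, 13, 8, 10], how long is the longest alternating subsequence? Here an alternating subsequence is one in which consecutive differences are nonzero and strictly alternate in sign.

A longest alternating subsequence is 7, 15, 5, 19, 14, 15, 8, 10 (positions 1,2,4,7,9,10,13,14); its 7 consecutive differences strictly alternate in sign, and length 8 is optimal.

8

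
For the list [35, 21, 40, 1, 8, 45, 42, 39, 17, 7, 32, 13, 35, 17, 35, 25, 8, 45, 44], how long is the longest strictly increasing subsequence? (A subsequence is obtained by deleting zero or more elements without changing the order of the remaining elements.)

6

Scanning left to right, the best length ending at each element is: 35→1, 21→1, 40→2, 1→1, 8→2, 45→3, 42→3, 39→3, 17→3, 7→2, 32→4, 13→3, 35→5, 17→4, 35→5, 25→5, 8→3, 45→6, 44→6.
So the longest increasing subsequence has length 6, e.g. 1, 8, 17, 32, 35, 45.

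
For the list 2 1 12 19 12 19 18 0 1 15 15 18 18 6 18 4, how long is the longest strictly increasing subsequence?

One longest increasing subsequence is 2, 12, 15, 18 (positions 1,3,10,12), of length 4; no longer one exists.

4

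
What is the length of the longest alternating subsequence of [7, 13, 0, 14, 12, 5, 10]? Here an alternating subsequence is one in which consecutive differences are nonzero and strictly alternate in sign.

A longest alternating subsequence is 7, 13, 0, 14, 5, 10 (positions 1,2,3,4,6,7); its 5 consecutive differences strictly alternate in sign, and length 6 is optimal.

6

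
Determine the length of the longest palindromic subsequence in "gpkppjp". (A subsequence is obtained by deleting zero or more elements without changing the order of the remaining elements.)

4

Using dp[i][j] = 2 + dp[i+1][j−1] if the ends match, else max(dp[i+1][j], dp[i][j−1]):
dp[1][7] = 4. A witness is pppp at positions 2,4,5,7.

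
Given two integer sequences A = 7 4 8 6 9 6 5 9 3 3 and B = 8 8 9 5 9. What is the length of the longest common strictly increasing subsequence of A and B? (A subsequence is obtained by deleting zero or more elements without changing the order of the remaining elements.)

2

A longest common strictly increasing subsequence is 8, 9 (length 2); it appears in order in both A and B, and no longer such subsequence exists.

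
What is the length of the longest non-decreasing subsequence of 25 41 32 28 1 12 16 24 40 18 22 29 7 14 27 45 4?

Let dp[i] be the longest non-decreasing subsequence ending at position i. Then dp = [1, 2, 2, 2, 1, 2, 3, 4, 5, 4, 5, 6, 2, 3, 6, 7, 2].
The maximum is 7; one witness is 1, 12, 16, 18, 22, 29, 45 at positions 5,6,7,10,11,12,16.

7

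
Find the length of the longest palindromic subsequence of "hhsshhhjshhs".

9

Using dp[i][j] = 2 + dp[i+1][j−1] if the ends match, else max(dp[i+1][j], dp[i][j−1]):
dp[1][12] = 9. A witness is hhshhhshh at positions 1,2,3,5,6,7,9,10,11.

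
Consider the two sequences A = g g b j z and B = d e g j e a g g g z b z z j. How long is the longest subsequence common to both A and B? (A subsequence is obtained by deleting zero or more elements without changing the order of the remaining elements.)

Backtracking the LCS table gives one alignment: g (A1,B8) → g (A2,B9) → b (A3,B11) → j (A4,B14).
So the longest common subsequence has length 4.

4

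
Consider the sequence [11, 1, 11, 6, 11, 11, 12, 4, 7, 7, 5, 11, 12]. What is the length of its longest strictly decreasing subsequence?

3

One longest decreasing subsequence is 11, 6, 4 (positions 1,4,8), of length 3; no longer one exists.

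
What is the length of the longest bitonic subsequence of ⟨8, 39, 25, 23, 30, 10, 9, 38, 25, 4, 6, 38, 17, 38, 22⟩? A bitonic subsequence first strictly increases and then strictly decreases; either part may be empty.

One longest bitonic subsequence is 8, 39, 25, 23, 10, 9, 6 (positions 1,2,3,4,6,7,11): it rises to 39 then falls. Length 7 is optimal.

7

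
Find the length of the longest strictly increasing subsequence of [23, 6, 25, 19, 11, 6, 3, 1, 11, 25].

Scanning left to right, the best length ending at each element is: 23→1, 6→1, 25→2, 19→2, 11→2, 6→1, 3→1, 1→1, 11→2, 25→3.
So the longest increasing subsequence has length 3, e.g. 6, 19, 25.

3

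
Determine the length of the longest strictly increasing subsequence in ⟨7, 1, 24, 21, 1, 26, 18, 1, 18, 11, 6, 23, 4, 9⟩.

Let dp[i] be the longest increasing subsequence ending at position i. Then dp = [1, 1, 2, 2, 1, 3, 2, 1, 2, 2, 2, 3, 2, 3].
The maximum is 3; one witness is 7, 24, 26 at positions 1,3,6.

3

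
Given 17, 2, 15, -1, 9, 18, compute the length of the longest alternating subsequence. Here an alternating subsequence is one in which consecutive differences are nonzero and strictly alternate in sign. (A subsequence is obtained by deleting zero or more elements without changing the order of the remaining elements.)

5

Track the best alternating length ending on an up-step vs a down-step at each position: up/down = 1/1, 1/2, 3/2, 1/4, 5/4, 5/1.
The maximum over both is 5; one such subsequence is 17, 2, 15, -1, 9.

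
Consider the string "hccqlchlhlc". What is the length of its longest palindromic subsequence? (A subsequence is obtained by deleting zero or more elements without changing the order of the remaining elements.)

7

One longest palindromic subsequence is clhlhlc (positions 2,5,7,8,9,10,11); it reads the same forward and backward, and the interval DP gives dp[1][11] = 7.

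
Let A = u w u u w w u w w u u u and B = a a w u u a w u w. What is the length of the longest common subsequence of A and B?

6

Backtracking the LCS table gives one alignment: w (A2,B3) → u (A3,B4) → u (A4,B5) → w (A6,B7) → u (A7,B8) → w (A9,B9).
So the longest common subsequence has length 6.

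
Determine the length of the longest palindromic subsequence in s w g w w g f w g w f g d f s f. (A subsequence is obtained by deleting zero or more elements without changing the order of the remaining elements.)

One longest palindromic subsequence is sgfwgwfgs (positions 1,6,7,8,9,10,11,12,15); it reads the same forward and backward, and the interval DP gives dp[1][16] = 9.

9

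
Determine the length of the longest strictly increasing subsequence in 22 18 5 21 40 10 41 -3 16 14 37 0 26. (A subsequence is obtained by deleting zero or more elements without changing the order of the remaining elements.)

4

One longest increasing subsequence is 18, 21, 40, 41 (positions 2,4,5,7), of length 4; no longer one exists.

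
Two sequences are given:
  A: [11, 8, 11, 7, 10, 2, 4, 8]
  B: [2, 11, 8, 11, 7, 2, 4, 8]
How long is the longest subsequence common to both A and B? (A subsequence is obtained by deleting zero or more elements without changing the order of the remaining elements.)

7

Backtracking the LCS table gives one alignment: 11 (A1,B2) → 8 (A2,B3) → 11 (A3,B4) → 7 (A4,B5) → 2 (A6,B6) → 4 (A7,B7) → 8 (A8,B8).
So the longest common subsequence has length 7.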